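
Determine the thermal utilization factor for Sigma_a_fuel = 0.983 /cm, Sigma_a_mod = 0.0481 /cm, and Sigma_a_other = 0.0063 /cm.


f = Sigma_a_fuel / (Sigma_a_fuel + Sigma_a_mod + Sigma_a_other)
f = 0.983 / (0.983 + 0.0481 + 0.0063)
f = 0.94756

0.94756


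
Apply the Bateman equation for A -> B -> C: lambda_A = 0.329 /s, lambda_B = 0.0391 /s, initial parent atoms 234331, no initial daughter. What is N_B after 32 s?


N_B(t) = lambda_A * N_A0 / (lambda_B - lambda_A) * [exp(-lambda_A*t) - exp(-lambda_B*t)]
exp(-0.329*32) = 2.677612e-05; exp(-0.0391*32) = 0.2861612
N_B = 0.329 * 234331 / (0.0391 - 0.329) * (2.677612e-05 - 0.2861612)
N_B = 76093

76093


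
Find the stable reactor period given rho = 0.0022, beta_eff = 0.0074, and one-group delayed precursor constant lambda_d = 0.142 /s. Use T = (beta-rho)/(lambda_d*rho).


T = (beta - rho) / (lambda_d * rho)
T = (0.0074 - 0.0022) / (0.142 * 0.0022)
T = 16.645 s

16.645


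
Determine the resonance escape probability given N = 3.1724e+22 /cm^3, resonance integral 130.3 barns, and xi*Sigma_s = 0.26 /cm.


p = exp(-N * I * 1e-24 / (xi*Sigma_s))
p = exp(-3.1724e+22 * 130.3 * 1e-24 / 0.26)
p = 1.2454e-07

1.2454e-07


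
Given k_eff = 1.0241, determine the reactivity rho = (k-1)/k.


rho = (k_eff - 1) / k_eff
rho = (1.0241 - 1) / 1.0241
rho = 0.023533

0.023533


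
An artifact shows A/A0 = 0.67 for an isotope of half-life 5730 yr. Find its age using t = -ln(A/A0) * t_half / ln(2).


lambda = ln(2) / t_half = ln(2) / 5730 = 1.209681e-04 /yr
t = -ln(A/A0) / lambda
t = -ln(0.67) / 1.209681e-04
t = 3310.6 yr

3310.6


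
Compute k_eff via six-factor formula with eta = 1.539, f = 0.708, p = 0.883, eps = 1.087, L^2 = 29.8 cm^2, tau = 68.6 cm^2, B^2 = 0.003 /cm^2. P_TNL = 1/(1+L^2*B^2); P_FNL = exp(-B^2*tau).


k_inf = eta*f*p*eps = 1.539*0.708*0.883*1.087 = 1.045832
P_TNL = 1/(1 + L^2*B^2) = 1/(1 + 29.8*0.003) = 0.9179365
P_FNL = exp(-B^2*tau) = exp(-0.003*68.6) = 0.8139959
k_eff = k_inf * P_TNL * P_FNL = 1.045832 * 0.9179365 * 0.8139959
k_eff = 0.78144

0.78144


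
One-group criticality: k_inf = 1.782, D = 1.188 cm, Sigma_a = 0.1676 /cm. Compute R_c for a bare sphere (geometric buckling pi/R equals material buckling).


L^2 = D / Sigma_a = 1.188 / 0.1676 = 7.088305 cm^2
B_m^2 = (k_inf - 1) / L^2 = (1.782 - 1) / 7.088305 = 0.1103226 /cm^2
For a bare sphere: B_g = pi/R, so R_c = pi / sqrt(B_m^2)
R_c = pi / sqrt(0.1103226) = 9.4584 cm

9.4584


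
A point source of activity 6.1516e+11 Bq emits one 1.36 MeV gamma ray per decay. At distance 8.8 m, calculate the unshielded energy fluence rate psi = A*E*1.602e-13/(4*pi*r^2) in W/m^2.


psi = A * E * 1.602e-13 / (4*pi*r^2)
psi = 6.1516e+11 * 1.36 * 1.602e-13 / (4*pi*8.8^2)
psi = 1.3773e-04 W/m^2

1.3773e-04


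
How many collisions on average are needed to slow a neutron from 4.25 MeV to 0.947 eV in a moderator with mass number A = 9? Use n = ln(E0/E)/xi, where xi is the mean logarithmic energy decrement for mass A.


xi = 1 + (A-1)^2/(2A)*ln((A-1)/(A+1)) = 0.2066007 (for A = 9)
n = ln(E0/E) / xi
n = ln(4.25e6 / 0.947) / 0.2066007
n = ln(4.487856e+06) / 0.2066007 = 74.138

74.138


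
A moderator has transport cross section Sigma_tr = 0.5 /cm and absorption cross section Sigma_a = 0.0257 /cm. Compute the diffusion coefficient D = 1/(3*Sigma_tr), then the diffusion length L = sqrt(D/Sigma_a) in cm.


D = 1 / (3 * Sigma_tr) = 1 / (3 * 0.5) = 0.6666667 cm
L = sqrt(D / Sigma_a)
L = sqrt(0.6666667 / 0.0257)
L = 5.0932 cm

5.0932


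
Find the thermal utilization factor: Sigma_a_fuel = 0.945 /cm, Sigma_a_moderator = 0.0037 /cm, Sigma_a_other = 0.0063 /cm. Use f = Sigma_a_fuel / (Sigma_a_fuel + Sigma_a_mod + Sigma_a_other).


f = Sigma_a_fuel / (Sigma_a_fuel + Sigma_a_mod + Sigma_a_other)
f = 0.945 / (0.945 + 0.0037 + 0.0063)
f = 0.98953

0.98953


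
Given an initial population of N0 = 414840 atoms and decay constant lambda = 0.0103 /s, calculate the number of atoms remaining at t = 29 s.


N = N0 * exp(-lambda * t)
N = 414840 * exp(-0.0103 * 29)
N = 307721

307721


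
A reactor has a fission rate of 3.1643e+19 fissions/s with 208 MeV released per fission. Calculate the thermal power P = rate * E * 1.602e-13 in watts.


P = fission_rate * E_MeV * 1.602e-13
P = 3.1643e+19 * 208 * 1.602e-13
P = 1.0544e+09 W

1.0544e+09


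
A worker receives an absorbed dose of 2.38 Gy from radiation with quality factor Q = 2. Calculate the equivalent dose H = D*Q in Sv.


H = D * Q
H = 2.38 * 2
H = 4.7600 Sv

4.7600


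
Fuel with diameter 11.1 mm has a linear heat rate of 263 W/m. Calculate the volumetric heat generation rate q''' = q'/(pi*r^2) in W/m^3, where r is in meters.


r = D / 2 / 1000 = 11.1 / 2 / 1000 = 0.00555 m
q''' = q' / (pi * r^2)
q''' = 263 / (pi * 0.00555^2)
q''' = 2.7178e+06 W/m^3

2.7178e+06


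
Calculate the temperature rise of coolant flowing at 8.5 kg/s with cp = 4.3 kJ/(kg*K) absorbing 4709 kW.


dT = Q / (m_dot * cp)
dT = 4709 / (8.5 * 4.3)
dT = 128.84 C

128.84


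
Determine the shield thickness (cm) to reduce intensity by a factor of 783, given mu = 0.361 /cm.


x = ln(factor) / mu
x = ln(783) / 0.361
x = 18.457 cm

18.457


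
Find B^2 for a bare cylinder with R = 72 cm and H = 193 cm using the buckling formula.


B^2 = (2.405/R)^2 + (pi/H)^2
B^2 = (2.405/72)^2 + (pi/193)^2
B^2 = 0.0013807 /cm^2

0.0013807


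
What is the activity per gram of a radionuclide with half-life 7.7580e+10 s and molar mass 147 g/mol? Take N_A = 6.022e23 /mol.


lambda = ln(2) / t_half = ln(2) / 7.7580e+10 = 8.934612e-12 /s
SA = lambda * N_A / M
SA = 8.934612e-12 * 6.022e23 / 147
SA = 3.6602e+10 Bq/g

3.6602e+10


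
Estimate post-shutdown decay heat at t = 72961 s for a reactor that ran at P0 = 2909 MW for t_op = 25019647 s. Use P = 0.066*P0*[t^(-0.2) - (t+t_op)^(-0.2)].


P/P0 = 0.066 * [t^(-0.2) - (t + t_op)^(-0.2)]
P/P0 = 0.066 * [72961^(-0.2) - (72961 + 25019647)^(-0.2)]
P/P0 = 0.066 * [0.1065079 - 0.03312004] = 0.004843599
P = 2909 * 0.004843599 = 14.090 MW

14.090


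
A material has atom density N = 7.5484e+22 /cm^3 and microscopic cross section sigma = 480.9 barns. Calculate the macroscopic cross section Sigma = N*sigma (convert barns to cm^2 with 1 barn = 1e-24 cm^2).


Sigma = N * sigma_barns * 1e-24
Sigma = 7.5484e+22 * 480.9 * 1e-24
Sigma = 36.300 /cm

36.300


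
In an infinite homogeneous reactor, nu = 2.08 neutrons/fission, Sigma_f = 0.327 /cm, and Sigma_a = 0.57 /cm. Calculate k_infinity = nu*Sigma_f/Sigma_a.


k_inf = nu * Sigma_f / Sigma_a
k_inf = 2.08 * 0.327 / 0.57
k_inf = 1.1933

1.1933


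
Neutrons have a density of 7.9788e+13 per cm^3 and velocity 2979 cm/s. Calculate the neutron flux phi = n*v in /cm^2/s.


phi = n * v
phi = 7.9788e+13 * 2979
phi = 2.3769e+17 /cm^2/s

2.3769e+17


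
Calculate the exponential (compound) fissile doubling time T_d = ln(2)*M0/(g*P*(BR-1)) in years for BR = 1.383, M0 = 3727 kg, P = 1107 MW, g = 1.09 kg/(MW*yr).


Breeding gain G = BR - 1 = 1.383 - 1 = 0.383
Fissile production rate = g * P * G = 1.09 * 1107 * 0.383 = 462.13929 kg/yr
T_d = ln(2) * M0 / (g * P * G)
T_d = ln(2) * 3727 / 462.13929 = 5.5900 yr

5.5900


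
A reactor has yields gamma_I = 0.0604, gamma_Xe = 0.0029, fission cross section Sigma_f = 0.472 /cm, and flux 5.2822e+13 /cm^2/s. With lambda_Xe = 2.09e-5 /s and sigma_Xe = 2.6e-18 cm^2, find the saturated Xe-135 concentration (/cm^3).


Xe_eq = (gamma_I + gamma_Xe) * Sigma_f * phi / (lambda_Xe + sigma_Xe * phi)
Numerator = (0.0604 + 0.0029) * 0.472 * 5.2822e+13 = 1.578195e+12
Denominator = 2.09e-5 + 2.6e-18 * 5.2822e+13 = 1.582372e-04
Xe_eq = 1.578195e+12 / 1.582372e-04 = 9.9736e+15 /cm^3

9.9736e+15


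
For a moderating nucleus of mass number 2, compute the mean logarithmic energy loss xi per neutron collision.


xi = 1 + (A-1)^2/(2A) * ln((A-1)/(A+1))
xi = 1 + (2-1)^2/(2*2) * ln((2-1)/(2 +1))
xi = 0.72535

0.72535


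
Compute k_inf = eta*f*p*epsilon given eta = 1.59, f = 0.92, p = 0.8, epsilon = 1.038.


k_inf = eta * f * p * epsilon
k_inf = 1.59 * 0.92 * 0.8 * 1.038
k_inf = 1.2147

1.2147


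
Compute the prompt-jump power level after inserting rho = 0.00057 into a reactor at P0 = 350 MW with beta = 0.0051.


P1/P0 = beta / (beta - rho)
P1/P0 = 0.0051 / (0.0051 - 0.00057) = 1.125828
P1 = 350 * 1.125828 = 394.04 MW

394.04


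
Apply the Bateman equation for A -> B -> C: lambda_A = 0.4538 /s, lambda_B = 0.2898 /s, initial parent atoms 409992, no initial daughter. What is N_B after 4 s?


N_B(t) = lambda_A * N_A0 / (lambda_B - lambda_A) * [exp(-lambda_A*t) - exp(-lambda_B*t)]
exp(-0.4538*4) = 0.1628053; exp(-0.2898*4) = 0.3137371
N_B = 0.4538 * 409992 / (0.2898 - 0.4538) * (0.1628053 - 0.3137371)
N_B = 171229

171229


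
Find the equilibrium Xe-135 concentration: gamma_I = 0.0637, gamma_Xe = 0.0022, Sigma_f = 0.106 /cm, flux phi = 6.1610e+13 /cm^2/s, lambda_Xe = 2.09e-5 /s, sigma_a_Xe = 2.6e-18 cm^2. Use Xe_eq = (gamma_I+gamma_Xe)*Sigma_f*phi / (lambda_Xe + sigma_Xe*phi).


Xe_eq = (gamma_I + gamma_Xe) * Sigma_f * phi / (lambda_Xe + sigma_Xe * phi)
Numerator = (0.0637 + 0.0022) * 0.106 * 6.1610e+13 = 4.303705e+11
Denominator = 2.09e-5 + 2.6e-18 * 6.1610e+13 = 1.810860e-04
Xe_eq = 4.303705e+11 / 1.810860e-04 = 2.3766e+15 /cm^3

2.3766e+15


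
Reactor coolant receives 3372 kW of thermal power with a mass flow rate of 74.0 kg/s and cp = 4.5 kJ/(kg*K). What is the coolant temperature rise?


dT = Q / (m_dot * cp)
dT = 3372 / (74.0 * 4.5)
dT = 10.126 C

10.126


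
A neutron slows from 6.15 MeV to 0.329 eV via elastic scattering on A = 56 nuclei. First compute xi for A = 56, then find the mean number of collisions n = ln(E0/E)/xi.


xi = 1 + (A-1)^2/(2A)*ln((A-1)/(A+1)) = 0.03529286 (for A = 56)
n = ln(E0/E) / xi
n = ln(6.15e6 / 0.329) / 0.03529286
n = ln(1.869301e+07) / 0.03529286 = 474.42

474.42


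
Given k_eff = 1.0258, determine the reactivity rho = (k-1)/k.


rho = (k_eff - 1) / k_eff
rho = (1.0258 - 1) / 1.0258
rho = 0.025151

0.025151


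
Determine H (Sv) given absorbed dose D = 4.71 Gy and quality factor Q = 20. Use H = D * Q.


H = D * Q
H = 4.71 * 20
H = 94.200 Sv

94.200


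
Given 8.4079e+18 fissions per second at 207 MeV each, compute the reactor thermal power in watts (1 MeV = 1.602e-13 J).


P = fission_rate * E_MeV * 1.602e-13
P = 8.4079e+18 * 207 * 1.602e-13
P = 2.7882e+08 W

2.7882e+08


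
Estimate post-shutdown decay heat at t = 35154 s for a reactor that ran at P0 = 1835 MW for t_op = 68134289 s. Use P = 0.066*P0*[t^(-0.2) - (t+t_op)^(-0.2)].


P/P0 = 0.066 * [t^(-0.2) - (t + t_op)^(-0.2)]
P/P0 = 0.066 * [35154^(-0.2) - (35154 + 68134289)^(-0.2)]
P/P0 = 0.066 * [0.1232551 - 0.02711952] = 0.006344948
P = 1835 * 0.006344948 = 11.643 MW

11.643


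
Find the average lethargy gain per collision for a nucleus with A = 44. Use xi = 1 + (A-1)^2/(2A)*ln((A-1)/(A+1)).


xi = 1 + (A-1)^2/(2A) * ln((A-1)/(A+1))
xi = 1 + (44-1)^2/(2*44) * ln((44-1)/(44 +1))
xi = 0.044774

0.044774


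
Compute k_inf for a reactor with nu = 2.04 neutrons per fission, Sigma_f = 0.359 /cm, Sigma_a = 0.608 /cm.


k_inf = nu * Sigma_f / Sigma_a
k_inf = 2.04 * 0.359 / 0.608
k_inf = 1.2045

1.2045


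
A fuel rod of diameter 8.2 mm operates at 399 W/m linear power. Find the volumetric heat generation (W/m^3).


r = D / 2 / 1000 = 8.2 / 2 / 1000 = 0.0041 m
q''' = q' / (pi * r^2)
q''' = 399 / (pi * 0.0041^2)
q''' = 7.5554e+06 W/m^3

7.5554e+06


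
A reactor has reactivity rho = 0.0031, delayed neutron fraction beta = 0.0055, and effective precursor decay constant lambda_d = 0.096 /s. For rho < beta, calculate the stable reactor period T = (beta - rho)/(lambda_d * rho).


T = (beta - rho) / (lambda_d * rho)
T = (0.0055 - 0.0031) / (0.096 * 0.0031)
T = 8.0645 s

8.0645


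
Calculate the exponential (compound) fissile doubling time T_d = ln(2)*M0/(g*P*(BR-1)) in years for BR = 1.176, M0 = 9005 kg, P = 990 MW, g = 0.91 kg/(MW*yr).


Breeding gain G = BR - 1 = 1.176 - 1 = 0.176
Fissile production rate = g * P * G = 0.91 * 990 * 0.176 = 158.5584 kg/yr
T_d = ln(2) * M0 / (g * P * G)
T_d = ln(2) * 9005 / 158.5584 = 39.366 yr

39.366


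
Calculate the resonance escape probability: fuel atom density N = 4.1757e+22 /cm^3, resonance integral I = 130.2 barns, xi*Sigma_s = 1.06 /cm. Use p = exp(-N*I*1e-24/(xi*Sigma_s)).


p = exp(-N * I * 1e-24 / (xi*Sigma_s))
p = exp(-4.1757e+22 * 130.2 * 1e-24 / 1.06)
p = 0.0059224

0.0059224


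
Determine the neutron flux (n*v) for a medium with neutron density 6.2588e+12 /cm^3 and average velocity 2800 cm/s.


phi = n * v
phi = 6.2588e+12 * 2800
phi = 1.7525e+16 /cm^2/s

1.7525e+16


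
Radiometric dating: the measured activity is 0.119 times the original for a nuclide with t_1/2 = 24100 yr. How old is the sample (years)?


lambda = ln(2) / t_half = ln(2) / 24100 = 2.876129e-05 /yr
t = -ln(A/A0) / lambda
t = -ln(0.119) / 2.876129e-05
t = 74010 yr

74010


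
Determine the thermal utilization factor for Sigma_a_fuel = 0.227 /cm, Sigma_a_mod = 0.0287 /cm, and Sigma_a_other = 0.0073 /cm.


f = Sigma_a_fuel / (Sigma_a_fuel + Sigma_a_mod + Sigma_a_other)
f = 0.227 / (0.227 + 0.0287 + 0.0073)
f = 0.86312

0.86312


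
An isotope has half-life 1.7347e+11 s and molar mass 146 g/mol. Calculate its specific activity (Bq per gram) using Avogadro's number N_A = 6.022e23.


lambda = ln(2) / t_half = ln(2) / 1.7347e+11 = 3.995776e-12 /s
SA = lambda * N_A / M
SA = 3.995776e-12 * 6.022e23 / 146
SA = 1.6481e+10 Bq/g

1.6481e+10


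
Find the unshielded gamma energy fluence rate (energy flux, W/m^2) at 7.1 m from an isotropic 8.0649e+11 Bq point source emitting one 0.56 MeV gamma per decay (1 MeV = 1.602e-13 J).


psi = A * E * 1.602e-13 / (4*pi*r^2)
psi = 8.0649e+11 * 0.56 * 1.602e-13 / (4*pi*7.1^2)
psi = 1.1421e-04 W/m^2

1.1421e-04


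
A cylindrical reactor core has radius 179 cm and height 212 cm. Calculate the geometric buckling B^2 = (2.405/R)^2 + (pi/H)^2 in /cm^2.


B^2 = (2.405/R)^2 + (pi/H)^2
B^2 = (2.405/179)^2 + (pi/212)^2
B^2 = 4.0012e-04 /cm^2

4.0012e-04


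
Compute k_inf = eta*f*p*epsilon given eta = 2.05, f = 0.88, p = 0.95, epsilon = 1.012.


k_inf = eta * f * p * epsilon
k_inf = 2.05 * 0.88 * 0.95 * 1.012
k_inf = 1.7344

1.7344


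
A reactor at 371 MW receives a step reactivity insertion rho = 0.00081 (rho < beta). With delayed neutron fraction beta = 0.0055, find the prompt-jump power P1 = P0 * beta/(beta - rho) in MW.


P1/P0 = beta / (beta - rho)
P1/P0 = 0.0055 / (0.0055 - 0.00081) = 1.172708
P1 = 371 * 1.172708 = 435.07 MW

435.07


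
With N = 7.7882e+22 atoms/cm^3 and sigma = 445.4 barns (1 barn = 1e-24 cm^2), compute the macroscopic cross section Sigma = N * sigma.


Sigma = N * sigma_barns * 1e-24
Sigma = 7.7882e+22 * 445.4 * 1e-24
Sigma = 34.689 /cm

34.689


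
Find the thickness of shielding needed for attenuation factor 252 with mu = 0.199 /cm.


x = ln(factor) / mu
x = ln(252) / 0.199
x = 27.786 cm

27.786


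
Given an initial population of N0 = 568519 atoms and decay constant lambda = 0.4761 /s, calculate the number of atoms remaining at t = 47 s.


N = N0 * exp(-lambda * t)
N = 568519 * exp(-0.4761 * 47)
N = 1.0881e-04

1.0881e-04


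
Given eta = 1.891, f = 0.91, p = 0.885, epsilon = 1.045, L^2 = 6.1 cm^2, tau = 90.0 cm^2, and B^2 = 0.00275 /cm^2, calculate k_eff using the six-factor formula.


k_inf = eta*f*p*eps = 1.891*0.91*0.885*1.045 = 1.591448
P_TNL = 1/(1 + L^2*B^2) = 1/(1 + 6.1*0.00275) = 0.9835018
P_FNL = exp(-B^2*tau) = exp(-0.00275*90.0) = 0.7807502
k_eff = k_inf * P_TNL * P_FNL = 1.591448 * 0.9835018 * 0.7807502
k_eff = 1.2220

1.2220


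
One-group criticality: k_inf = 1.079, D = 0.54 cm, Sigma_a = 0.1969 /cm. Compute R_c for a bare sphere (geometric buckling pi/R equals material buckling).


L^2 = D / Sigma_a = 0.54 / 0.1969 = 2.742509 cm^2
B_m^2 = (k_inf - 1) / L^2 = (1.079 - 1) / 2.742509 = 0.02880574 /cm^2
For a bare sphere: B_g = pi/R, so R_c = pi / sqrt(B_m^2)
R_c = pi / sqrt(0.02880574) = 18.510 cm

18.510


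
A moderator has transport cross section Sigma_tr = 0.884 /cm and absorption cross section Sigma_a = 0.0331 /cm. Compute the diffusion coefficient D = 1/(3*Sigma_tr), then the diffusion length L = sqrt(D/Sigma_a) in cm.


D = 1 / (3 * Sigma_tr) = 1 / (3 * 0.884) = 0.3770739 cm
L = sqrt(D / Sigma_a)
L = sqrt(0.3770739 / 0.0331)
L = 3.3752 cm

3.3752


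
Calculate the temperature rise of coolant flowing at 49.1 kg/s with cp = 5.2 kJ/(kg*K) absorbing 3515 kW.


dT = Q / (m_dot * cp)
dT = 3515 / (49.1 * 5.2)
dT = 13.767 C

13.767


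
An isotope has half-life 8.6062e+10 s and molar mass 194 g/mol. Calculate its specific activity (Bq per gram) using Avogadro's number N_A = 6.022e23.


lambda = ln(2) / t_half = ln(2) / 8.6062e+10 = 8.054045e-12 /s
SA = lambda * N_A / M
SA = 8.054045e-12 * 6.022e23 / 194
SA = 2.5001e+10 Bq/g

2.5001e+10


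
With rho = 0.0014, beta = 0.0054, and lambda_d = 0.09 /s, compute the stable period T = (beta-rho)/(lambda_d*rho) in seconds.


T = (beta - rho) / (lambda_d * rho)
T = (0.0054 - 0.0014) / (0.09 * 0.0014)
T = 31.746 s

31.746


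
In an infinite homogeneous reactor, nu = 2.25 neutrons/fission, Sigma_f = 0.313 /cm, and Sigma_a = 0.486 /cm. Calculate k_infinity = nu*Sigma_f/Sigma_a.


k_inf = nu * Sigma_f / Sigma_a
k_inf = 2.25 * 0.313 / 0.486
k_inf = 1.4491

1.4491


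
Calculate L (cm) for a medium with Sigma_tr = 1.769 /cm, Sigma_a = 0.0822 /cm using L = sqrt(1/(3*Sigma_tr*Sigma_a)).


D = 1 / (3 * Sigma_tr) = 1 / (3 * 1.769) = 0.1884304 cm
L = sqrt(D / Sigma_a)
L = sqrt(0.1884304 / 0.0822)
L = 1.5140 cm

1.5140


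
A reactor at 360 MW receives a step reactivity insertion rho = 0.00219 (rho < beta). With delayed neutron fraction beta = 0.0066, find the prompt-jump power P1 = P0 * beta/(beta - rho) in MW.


P1/P0 = beta / (beta - rho)
P1/P0 = 0.0066 / (0.0066 - 0.00219) = 1.496599
P1 = 360 * 1.496599 = 538.78 MW

538.78


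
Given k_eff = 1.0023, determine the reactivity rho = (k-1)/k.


rho = (k_eff - 1) / k_eff
rho = (1.0023 - 1) / 1.0023
rho = 0.0022947

0.0022947


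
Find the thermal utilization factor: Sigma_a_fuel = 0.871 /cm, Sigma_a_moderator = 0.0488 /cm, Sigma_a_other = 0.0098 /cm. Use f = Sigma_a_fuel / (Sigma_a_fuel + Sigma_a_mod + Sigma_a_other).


f = Sigma_a_fuel / (Sigma_a_fuel + Sigma_a_mod + Sigma_a_other)
f = 0.871 / (0.871 + 0.0488 + 0.0098)
f = 0.93696

0.93696


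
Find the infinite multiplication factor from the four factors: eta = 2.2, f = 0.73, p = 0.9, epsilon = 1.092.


k_inf = eta * f * p * epsilon
k_inf = 2.2 * 0.73 * 0.9 * 1.092
k_inf = 1.5784

1.5784


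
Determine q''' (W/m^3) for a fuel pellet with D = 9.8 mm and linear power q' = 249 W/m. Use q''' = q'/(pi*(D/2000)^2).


r = D / 2 / 1000 = 9.8 / 2 / 1000 = 0.0049 m
q''' = q' / (pi * r^2)
q''' = 249 / (pi * 0.0049^2)
q''' = 3.3011e+06 W/m^3

3.3011e+06


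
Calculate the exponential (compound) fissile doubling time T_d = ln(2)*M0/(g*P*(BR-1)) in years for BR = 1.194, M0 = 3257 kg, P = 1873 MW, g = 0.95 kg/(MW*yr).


Breeding gain G = BR - 1 = 1.194 - 1 = 0.194
Fissile production rate = g * P * G = 0.95 * 1873 * 0.194 = 345.1939 kg/yr
T_d = ln(2) * M0 / (g * P * G)
T_d = ln(2) * 3257 / 345.1939 = 6.5400 yr

6.5400


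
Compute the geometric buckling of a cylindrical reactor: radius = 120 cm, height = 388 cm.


B^2 = (2.405/R)^2 + (pi/H)^2
B^2 = (2.405/120)^2 + (pi/388)^2
B^2 = 4.6723e-04 /cm^2

4.6723e-04


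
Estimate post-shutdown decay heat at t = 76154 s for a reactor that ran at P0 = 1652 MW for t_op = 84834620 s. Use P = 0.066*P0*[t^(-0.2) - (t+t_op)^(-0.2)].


P/P0 = 0.066 * [t^(-0.2) - (t + t_op)^(-0.2)]
P/P0 = 0.066 * [76154^(-0.2) - (76154 + 84834620)^(-0.2)]
P/P0 = 0.066 * [0.1055994 - 0.02595419] = 0.005256584
P = 1652 * 0.005256584 = 8.6839 MW

8.6839


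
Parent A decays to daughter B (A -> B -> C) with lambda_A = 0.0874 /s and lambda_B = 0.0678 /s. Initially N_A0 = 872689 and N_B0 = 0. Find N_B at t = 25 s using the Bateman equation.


N_B(t) = lambda_A * N_A0 / (lambda_B - lambda_A) * [exp(-lambda_A*t) - exp(-lambda_B*t)]
exp(-0.0874*25) = 0.1124777; exp(-0.0678*25) = 0.1835992
N_B = 0.0874 * 872689 / (0.0678 - 0.0874) * (0.1124777 - 0.1835992)
N_B = 276768

276768


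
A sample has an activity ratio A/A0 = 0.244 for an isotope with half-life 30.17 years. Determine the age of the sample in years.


lambda = ln(2) / t_half = ln(2) / 30.17 = 0.02297472 /yr
t = -ln(A/A0) / lambda
t = -ln(0.244) / 0.02297472
t = 61.397 yr

61.397


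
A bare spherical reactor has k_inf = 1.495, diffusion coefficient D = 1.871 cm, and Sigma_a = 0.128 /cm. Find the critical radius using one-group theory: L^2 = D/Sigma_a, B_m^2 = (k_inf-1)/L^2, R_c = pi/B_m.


L^2 = D / Sigma_a = 1.871 / 0.128 = 14.61719 cm^2
B_m^2 = (k_inf - 1) / L^2 = (1.495 - 1) / 14.61719 = 0.03386424 /cm^2
For a bare sphere: B_g = pi/R, so R_c = pi / sqrt(B_m^2)
R_c = pi / sqrt(0.03386424) = 17.072 cm

17.072


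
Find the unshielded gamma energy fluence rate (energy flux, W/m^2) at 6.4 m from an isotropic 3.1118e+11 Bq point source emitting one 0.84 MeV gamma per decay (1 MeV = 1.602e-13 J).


psi = A * E * 1.602e-13 / (4*pi*r^2)
psi = 3.1118e+11 * 0.84 * 1.602e-13 / (4*pi*6.4^2)
psi = 8.1355e-05 W/m^2

8.1355e-05


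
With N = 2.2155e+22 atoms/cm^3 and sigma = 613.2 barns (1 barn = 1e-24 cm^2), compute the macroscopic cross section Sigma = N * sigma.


Sigma = N * sigma_barns * 1e-24
Sigma = 2.2155e+22 * 613.2 * 1e-24
Sigma = 13.585 /cm

13.585


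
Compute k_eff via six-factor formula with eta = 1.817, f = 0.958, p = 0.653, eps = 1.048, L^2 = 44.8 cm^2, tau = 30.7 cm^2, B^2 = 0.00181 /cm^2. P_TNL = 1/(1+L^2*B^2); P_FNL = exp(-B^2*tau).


k_inf = eta*f*p*eps = 1.817*0.958*0.653*1.048 = 1.191228
P_TNL = 1/(1 + L^2*B^2) = 1/(1 + 44.8*0.00181) = 0.9249941
P_FNL = exp(-B^2*tau) = exp(-0.00181*30.7) = 0.9459486
k_eff = k_inf * P_TNL * P_FNL = 1.191228 * 0.9249941 * 0.9459486
k_eff = 1.0423

1.0423


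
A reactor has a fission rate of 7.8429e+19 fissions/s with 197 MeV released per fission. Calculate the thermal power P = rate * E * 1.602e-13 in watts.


P = fission_rate * E_MeV * 1.602e-13
P = 7.8429e+19 * 197 * 1.602e-13
P = 2.4752e+09 W

2.4752e+09


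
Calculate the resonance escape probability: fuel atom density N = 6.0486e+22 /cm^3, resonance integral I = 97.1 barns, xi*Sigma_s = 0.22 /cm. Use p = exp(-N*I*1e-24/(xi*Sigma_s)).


p = exp(-N * I * 1e-24 / (xi*Sigma_s))
p = exp(-6.0486e+22 * 97.1 * 1e-24 / 0.22)
p = 2.5464e-12

2.5464e-12


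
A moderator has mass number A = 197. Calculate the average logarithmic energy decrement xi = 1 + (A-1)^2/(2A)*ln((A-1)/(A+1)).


xi = 1 + (A-1)^2/(2A) * ln((A-1)/(A+1))
xi = 1 + (197-1)^2/(2*197) * ln((197-1)/(197 +1))
xi = 0.010118

0.010118


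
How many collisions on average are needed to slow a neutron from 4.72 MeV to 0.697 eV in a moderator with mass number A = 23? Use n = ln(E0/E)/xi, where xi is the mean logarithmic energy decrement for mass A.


xi = 1 + (A-1)^2/(2A)*ln((A-1)/(A+1)) = 0.08448899 (for A = 23)
n = ln(E0/E) / xi
n = ln(4.72e6 / 0.697) / 0.08448899
n = ln(6.771879e+06) / 0.08448899 = 186.16

186.16


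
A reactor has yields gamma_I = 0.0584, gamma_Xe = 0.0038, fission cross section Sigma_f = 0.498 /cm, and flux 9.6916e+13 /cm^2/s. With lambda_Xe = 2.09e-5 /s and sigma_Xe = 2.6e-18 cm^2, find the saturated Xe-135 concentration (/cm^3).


Xe_eq = (gamma_I + gamma_Xe) * Sigma_f * phi / (lambda_Xe + sigma_Xe * phi)
Numerator = (0.0584 + 0.0038) * 0.498 * 9.6916e+13 = 3.002031e+12
Denominator = 2.09e-5 + 2.6e-18 * 9.6916e+13 = 2.728816e-04
Xe_eq = 3.002031e+12 / 2.728816e-04 = 1.1001e+16 /cm^3

1.1001e+16


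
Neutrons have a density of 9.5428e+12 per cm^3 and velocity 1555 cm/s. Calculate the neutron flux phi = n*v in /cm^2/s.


phi = n * v
phi = 9.5428e+12 * 1555
phi = 1.4839e+16 /cm^2/s

1.4839e+16


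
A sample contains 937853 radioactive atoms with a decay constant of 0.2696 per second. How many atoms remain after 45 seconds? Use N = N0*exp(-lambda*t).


N = N0 * exp(-lambda * t)
N = 937853 * exp(-0.2696 * 45)
N = 5.0498

5.0498


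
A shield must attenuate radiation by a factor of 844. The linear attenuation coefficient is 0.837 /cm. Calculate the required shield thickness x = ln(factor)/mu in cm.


x = ln(factor) / mu
x = ln(844) / 0.837
x = 8.0504 cm

8.0504


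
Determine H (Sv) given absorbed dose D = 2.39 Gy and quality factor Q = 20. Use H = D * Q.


H = D * Q
H = 2.39 * 20
H = 47.800 Sv

47.800


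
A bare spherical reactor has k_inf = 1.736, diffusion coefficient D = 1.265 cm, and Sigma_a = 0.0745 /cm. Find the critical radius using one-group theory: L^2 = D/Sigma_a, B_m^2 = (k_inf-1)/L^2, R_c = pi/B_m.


L^2 = D / Sigma_a = 1.265 / 0.0745 = 16.97987 cm^2
B_m^2 = (k_inf - 1) / L^2 = (1.736 - 1) / 16.97987 = 0.04334544 /cm^2
For a bare sphere: B_g = pi/R, so R_c = pi / sqrt(B_m^2)
R_c = pi / sqrt(0.04334544) = 15.090 cm

15.090


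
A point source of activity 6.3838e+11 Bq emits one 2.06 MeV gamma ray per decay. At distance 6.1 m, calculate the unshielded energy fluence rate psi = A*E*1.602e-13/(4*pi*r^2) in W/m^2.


psi = A * E * 1.602e-13 / (4*pi*r^2)
psi = 6.3838e+11 * 2.06 * 1.602e-13 / (4*pi*6.1^2)
psi = 4.5055e-04 W/m^2

4.5055e-04


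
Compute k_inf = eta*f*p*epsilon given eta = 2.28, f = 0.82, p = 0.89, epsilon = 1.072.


k_inf = eta * f * p * epsilon
k_inf = 2.28 * 0.82 * 0.89 * 1.072
k_inf = 1.7837

1.7837


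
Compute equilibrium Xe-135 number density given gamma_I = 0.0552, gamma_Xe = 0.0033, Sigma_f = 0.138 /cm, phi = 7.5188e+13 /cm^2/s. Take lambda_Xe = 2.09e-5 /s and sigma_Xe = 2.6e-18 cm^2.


Xe_eq = (gamma_I + gamma_Xe) * Sigma_f * phi / (lambda_Xe + sigma_Xe * phi)
Numerator = (0.0552 + 0.0033) * 0.138 * 7.5188e+13 = 6.069927e+11
Denominator = 2.09e-5 + 2.6e-18 * 7.5188e+13 = 2.163888e-04
Xe_eq = 6.069927e+11 / 2.163888e-04 = 2.8051e+15 /cm^3

2.8051e+15


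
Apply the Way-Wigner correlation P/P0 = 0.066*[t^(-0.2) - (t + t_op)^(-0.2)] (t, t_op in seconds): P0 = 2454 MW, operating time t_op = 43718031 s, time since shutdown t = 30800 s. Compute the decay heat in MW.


P/P0 = 0.066 * [t^(-0.2) - (t + t_op)^(-0.2)]
P/P0 = 0.066 * [30800^(-0.2) - (30800 + 43718031)^(-0.2)]
P/P0 = 0.066 * [0.1265581 - 0.02963512] = 0.006396917
P = 2454 * 0.006396917 = 15.698 MW

15.698


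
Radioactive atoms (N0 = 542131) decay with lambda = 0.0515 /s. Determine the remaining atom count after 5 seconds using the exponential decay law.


N = N0 * exp(-lambda * t)
N = 542131 * exp(-0.0515 * 5)
N = 419057

419057


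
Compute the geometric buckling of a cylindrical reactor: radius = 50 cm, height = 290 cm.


B^2 = (2.405/R)^2 + (pi/H)^2
B^2 = (2.405/50)^2 + (pi/290)^2
B^2 = 0.0024310 /cm^2

0.0024310


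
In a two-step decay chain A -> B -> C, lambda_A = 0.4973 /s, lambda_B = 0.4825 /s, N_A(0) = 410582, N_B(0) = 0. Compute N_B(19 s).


N_B(t) = lambda_A * N_A0 / (lambda_B - lambda_A) * [exp(-lambda_A*t) - exp(-lambda_B*t)]
exp(-0.4973*19) = 7.879193e-05; exp(-0.4825*19) = 1.043771e-04
N_B = 0.4973 * 410582 / (0.4825 - 0.4973) * (7.879193e-05 - 1.043771e-04)
N_B = 352.98

352.98


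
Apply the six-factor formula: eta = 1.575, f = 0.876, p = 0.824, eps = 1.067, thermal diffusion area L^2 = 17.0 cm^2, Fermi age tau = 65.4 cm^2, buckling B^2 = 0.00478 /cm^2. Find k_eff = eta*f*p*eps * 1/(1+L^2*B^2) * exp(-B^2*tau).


k_inf = eta*f*p*eps = 1.575*0.876*0.824*1.067 = 1.213043
P_TNL = 1/(1 + L^2*B^2) = 1/(1 + 17.0*0.00478) = 0.9248469
P_FNL = exp(-B^2*tau) = exp(-0.00478*65.4) = 0.7315337
k_eff = k_inf * P_TNL * P_FNL = 1.213043 * 0.9248469 * 0.7315337
k_eff = 0.82069

0.82069


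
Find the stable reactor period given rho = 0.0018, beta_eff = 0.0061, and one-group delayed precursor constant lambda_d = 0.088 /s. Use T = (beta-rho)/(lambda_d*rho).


T = (beta - rho) / (lambda_d * rho)
T = (0.0061 - 0.0018) / (0.088 * 0.0018)
T = 27.146 s

27.146


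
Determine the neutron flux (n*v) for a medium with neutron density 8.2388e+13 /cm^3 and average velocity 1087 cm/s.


phi = n * v
phi = 8.2388e+13 * 1087
phi = 8.9556e+16 /cm^2/s

8.9556e+16


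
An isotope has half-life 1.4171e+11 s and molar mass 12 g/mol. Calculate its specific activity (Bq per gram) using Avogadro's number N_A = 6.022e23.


lambda = ln(2) / t_half = ln(2) / 1.4171e+11 = 4.891307e-12 /s
SA = lambda * N_A / M
SA = 4.891307e-12 * 6.022e23 / 12
SA = 2.4546e+11 Bq/g

2.4546e+11


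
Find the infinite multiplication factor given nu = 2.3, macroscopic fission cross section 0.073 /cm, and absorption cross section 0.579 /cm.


k_inf = nu * Sigma_f / Sigma_a
k_inf = 2.3 * 0.073 / 0.579
k_inf = 0.28998

0.28998


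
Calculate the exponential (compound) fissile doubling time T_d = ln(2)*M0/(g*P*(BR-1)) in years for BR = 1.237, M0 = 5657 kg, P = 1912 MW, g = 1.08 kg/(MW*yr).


Breeding gain G = BR - 1 = 1.237 - 1 = 0.237
Fissile production rate = g * P * G = 1.08 * 1912 * 0.237 = 489.39552 kg/yr
T_d = ln(2) * M0 / (g * P * G)
T_d = ln(2) * 5657 / 489.39552 = 8.0122 yr

8.0122


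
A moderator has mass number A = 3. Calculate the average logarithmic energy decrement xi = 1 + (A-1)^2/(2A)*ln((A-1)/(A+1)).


xi = 1 + (A-1)^2/(2A) * ln((A-1)/(A+1))
xi = 1 + (3-1)^2/(2*3) * ln((3-1)/(3 +1))
xi = 0.53790

0.53790


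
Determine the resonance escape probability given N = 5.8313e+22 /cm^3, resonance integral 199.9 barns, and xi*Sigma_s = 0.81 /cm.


p = exp(-N * I * 1e-24 / (xi*Sigma_s))
p = exp(-5.8313e+22 * 199.9 * 1e-24 / 0.81)
p = 5.6239e-07

5.6239e-07


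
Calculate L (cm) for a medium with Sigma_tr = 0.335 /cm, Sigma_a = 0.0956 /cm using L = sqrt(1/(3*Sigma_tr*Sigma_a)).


D = 1 / (3 * Sigma_tr) = 1 / (3 * 0.335) = 0.9950249 cm
L = sqrt(D / Sigma_a)
L = sqrt(0.9950249 / 0.0956)
L = 3.2262 cm

3.2262


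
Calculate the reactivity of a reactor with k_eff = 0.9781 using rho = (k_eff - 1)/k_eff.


rho = (k_eff - 1) / k_eff
rho = (0.9781 - 1) / 0.9781
rho = -0.022390

-0.022390


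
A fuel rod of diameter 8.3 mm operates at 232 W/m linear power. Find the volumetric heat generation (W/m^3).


r = D / 2 / 1000 = 8.3 / 2 / 1000 = 0.00415 m
q''' = q' / (pi * r^2)
q''' = 232 / (pi * 0.00415^2)
q''' = 4.2879e+06 W/m^3

4.2879e+06


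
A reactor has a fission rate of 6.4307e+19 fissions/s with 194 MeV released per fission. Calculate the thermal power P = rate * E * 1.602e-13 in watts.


P = fission_rate * E_MeV * 1.602e-13
P = 6.4307e+19 * 194 * 1.602e-13
P = 1.9986e+09 W

1.9986e+09


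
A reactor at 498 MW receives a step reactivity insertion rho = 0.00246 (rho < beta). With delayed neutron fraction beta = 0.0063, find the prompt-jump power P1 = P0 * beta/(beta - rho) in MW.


P1/P0 = beta / (beta - rho)
P1/P0 = 0.0063 / (0.0063 - 0.00246) = 1.640625
P1 = 498 * 1.640625 = 817.03 MW

817.03


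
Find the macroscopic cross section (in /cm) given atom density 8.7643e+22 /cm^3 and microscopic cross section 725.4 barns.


Sigma = N * sigma_barns * 1e-24
Sigma = 8.7643e+22 * 725.4 * 1e-24
Sigma = 63.576 /cm

63.576


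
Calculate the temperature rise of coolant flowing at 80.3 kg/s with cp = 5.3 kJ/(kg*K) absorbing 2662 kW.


dT = Q / (m_dot * cp)
dT = 2662 / (80.3 * 5.3)
dT = 6.2548 C

6.2548


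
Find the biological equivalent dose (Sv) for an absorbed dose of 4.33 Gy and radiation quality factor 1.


H = D * Q
H = 4.33 * 1
H = 4.3300 Sv

4.3300


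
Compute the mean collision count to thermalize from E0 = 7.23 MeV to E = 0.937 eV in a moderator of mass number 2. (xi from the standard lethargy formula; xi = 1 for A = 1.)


xi = 1 + (A-1)^2/(2A)*ln((A-1)/(A+1)) = 0.7253469 (for A = 2)
n = ln(E0/E) / xi
n = ln(7.23e6 / 0.937) / 0.7253469
n = ln(7.716115e+06) / 0.7253469 = 21.864

21.864


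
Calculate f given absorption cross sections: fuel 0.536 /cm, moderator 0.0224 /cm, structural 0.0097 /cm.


f = Sigma_a_fuel / (Sigma_a_fuel + Sigma_a_mod + Sigma_a_other)
f = 0.536 / (0.536 + 0.0224 + 0.0097)
f = 0.94350

0.94350


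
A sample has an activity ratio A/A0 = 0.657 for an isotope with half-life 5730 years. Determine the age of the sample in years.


lambda = ln(2) / t_half = ln(2) / 5730 = 1.209681e-04 /yr
t = -ln(A/A0) / lambda
t = -ln(0.657) / 1.209681e-04
t = 3472.6 yr

3472.6


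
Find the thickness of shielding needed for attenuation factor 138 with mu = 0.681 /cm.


x = ln(factor) / mu
x = ln(138) / 0.681
x = 7.2353 cm

7.2353


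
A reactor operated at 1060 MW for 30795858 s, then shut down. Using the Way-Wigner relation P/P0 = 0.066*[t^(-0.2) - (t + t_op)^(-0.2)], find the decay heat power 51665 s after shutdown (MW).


P/P0 = 0.066 * [t^(-0.2) - (t + t_op)^(-0.2)]
P/P0 = 0.066 * [51665^(-0.2) - (51665 + 30795858)^(-0.2)]
P/P0 = 0.066 * [0.1141197 - 0.03178015] = 0.005434410
P = 1060 * 0.005434410 = 5.7605 MW

5.7605


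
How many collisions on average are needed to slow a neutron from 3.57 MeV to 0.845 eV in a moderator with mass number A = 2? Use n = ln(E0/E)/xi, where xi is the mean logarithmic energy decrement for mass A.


xi = 1 + (A-1)^2/(2A)*ln((A-1)/(A+1)) = 0.7253469 (for A = 2)
n = ln(E0/E) / xi
n = ln(3.57e6 / 0.845) / 0.7253469
n = ln(4.224852e+06) / 0.7253469 = 21.033

21.033


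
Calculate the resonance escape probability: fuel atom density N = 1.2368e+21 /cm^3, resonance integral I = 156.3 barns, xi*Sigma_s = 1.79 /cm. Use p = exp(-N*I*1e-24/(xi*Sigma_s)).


p = exp(-N * I * 1e-24 / (xi*Sigma_s))
p = exp(-1.2368e+21 * 156.3 * 1e-24 / 1.79)
p = 0.89763

0.89763


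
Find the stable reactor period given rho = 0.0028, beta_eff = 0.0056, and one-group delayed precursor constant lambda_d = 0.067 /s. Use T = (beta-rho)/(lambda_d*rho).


T = (beta - rho) / (lambda_d * rho)
T = (0.0056 - 0.0028) / (0.067 * 0.0028)
T = 14.925 s

14.925


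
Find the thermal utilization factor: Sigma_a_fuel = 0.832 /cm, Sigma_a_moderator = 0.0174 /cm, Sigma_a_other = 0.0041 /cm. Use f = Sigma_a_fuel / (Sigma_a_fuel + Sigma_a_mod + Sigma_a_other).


f = Sigma_a_fuel / (Sigma_a_fuel + Sigma_a_mod + Sigma_a_other)
f = 0.832 / (0.832 + 0.0174 + 0.0041)
f = 0.97481

0.97481


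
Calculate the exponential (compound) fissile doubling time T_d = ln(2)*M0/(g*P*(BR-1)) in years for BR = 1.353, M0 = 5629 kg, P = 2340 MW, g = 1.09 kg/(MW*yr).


Breeding gain G = BR - 1 = 1.353 - 1 = 0.353
Fissile production rate = g * P * G = 1.09 * 2340 * 0.353 = 900.3618 kg/yr
T_d = ln(2) * M0 / (g * P * G)
T_d = ln(2) * 5629 / 900.3618 = 4.3335 yr

4.3335


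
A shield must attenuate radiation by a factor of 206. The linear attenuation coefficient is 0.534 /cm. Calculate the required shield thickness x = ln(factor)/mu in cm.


x = ln(factor) / mu
x = ln(206) / 0.534
x = 9.9773 cm

9.9773


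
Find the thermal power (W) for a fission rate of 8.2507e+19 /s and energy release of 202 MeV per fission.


P = fission_rate * E_MeV * 1.602e-13
P = 8.2507e+19 * 202 * 1.602e-13
P = 2.6700e+09 W

2.6700e+09


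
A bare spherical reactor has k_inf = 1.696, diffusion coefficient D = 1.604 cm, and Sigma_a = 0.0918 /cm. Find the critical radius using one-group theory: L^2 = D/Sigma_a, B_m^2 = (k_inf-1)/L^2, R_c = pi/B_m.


L^2 = D / Sigma_a = 1.604 / 0.0918 = 17.47277 cm^2
B_m^2 = (k_inf - 1) / L^2 = (1.696 - 1) / 17.47277 = 0.03983341 /cm^2
For a bare sphere: B_g = pi/R, so R_c = pi / sqrt(B_m^2)
R_c = pi / sqrt(0.03983341) = 15.741 cm

15.741


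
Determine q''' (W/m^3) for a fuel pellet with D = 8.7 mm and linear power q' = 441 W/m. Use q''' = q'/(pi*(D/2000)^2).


r = D / 2 / 1000 = 8.7 / 2 / 1000 = 0.00435 m
q''' = q' / (pi * r^2)
q''' = 441 / (pi * 0.00435^2)
q''' = 7.4184e+06 W/m^3

7.4184e+06


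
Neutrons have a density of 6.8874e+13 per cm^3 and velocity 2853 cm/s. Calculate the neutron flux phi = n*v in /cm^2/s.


phi = n * v
phi = 6.8874e+13 * 2853
phi = 1.9650e+17 /cm^2/s

1.9650e+17


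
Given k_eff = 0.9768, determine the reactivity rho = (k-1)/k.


rho = (k_eff - 1) / k_eff
rho = (0.9768 - 1) / 0.9768
rho = -0.023751

-0.023751


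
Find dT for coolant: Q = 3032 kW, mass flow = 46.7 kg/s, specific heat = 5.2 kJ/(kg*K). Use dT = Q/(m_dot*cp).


dT = Q / (m_dot * cp)
dT = 3032 / (46.7 * 5.2)
dT = 12.486 C

12.486


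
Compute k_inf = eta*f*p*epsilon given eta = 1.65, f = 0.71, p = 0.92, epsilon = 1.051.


k_inf = eta * f * p * epsilon
k_inf = 1.65 * 0.71 * 0.92 * 1.051
k_inf = 1.1327

1.1327


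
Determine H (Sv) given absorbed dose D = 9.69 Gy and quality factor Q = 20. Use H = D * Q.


H = D * Q
H = 9.69 * 20
H = 193.80 Sv

193.80


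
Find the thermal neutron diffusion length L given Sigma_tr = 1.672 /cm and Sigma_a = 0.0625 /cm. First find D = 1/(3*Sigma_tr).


D = 1 / (3 * Sigma_tr) = 1 / (3 * 1.672) = 0.1993620 cm
L = sqrt(D / Sigma_a)
L = sqrt(0.1993620 / 0.0625)
L = 1.7860 cm

1.7860


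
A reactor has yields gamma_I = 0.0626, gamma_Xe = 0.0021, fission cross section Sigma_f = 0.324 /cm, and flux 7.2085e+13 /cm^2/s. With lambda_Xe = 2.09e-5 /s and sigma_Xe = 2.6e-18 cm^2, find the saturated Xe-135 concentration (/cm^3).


Xe_eq = (gamma_I + gamma_Xe) * Sigma_f * phi / (lambda_Xe + sigma_Xe * phi)
Numerator = (0.0626 + 0.0021) * 0.324 * 7.2085e+13 = 1.511103e+12
Denominator = 2.09e-5 + 2.6e-18 * 7.2085e+13 = 2.083210e-04
Xe_eq = 1.511103e+12 / 2.083210e-04 = 7.2537e+15 /cm^3

7.2537e+15


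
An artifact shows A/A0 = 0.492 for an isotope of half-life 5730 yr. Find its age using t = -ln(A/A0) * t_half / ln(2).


lambda = ln(2) / t_half = ln(2) / 5730 = 1.209681e-04 /yr
t = -ln(A/A0) / lambda
t = -ln(0.492) / 1.209681e-04
t = 5863.3 yr

5863.3


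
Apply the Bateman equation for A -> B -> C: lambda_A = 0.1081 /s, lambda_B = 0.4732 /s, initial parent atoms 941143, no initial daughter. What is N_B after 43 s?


N_B(t) = lambda_A * N_A0 / (lambda_B - lambda_A) * [exp(-lambda_A*t) - exp(-lambda_B*t)]
exp(-0.1081*43) = 0.009577870; exp(-0.4732*43) = 1.455961e-09
N_B = 0.1081 * 941143 / (0.4732 - 0.1081) * (0.009577870 - 1.455961e-09)
N_B = 2668.9

2668.9


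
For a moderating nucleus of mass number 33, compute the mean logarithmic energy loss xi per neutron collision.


xi = 1 + (A-1)^2/(2A) * ln((A-1)/(A+1))
xi = 1 + (33-1)^2/(2*33) * ln((33-1)/(33 +1))
xi = 0.059400

0.059400


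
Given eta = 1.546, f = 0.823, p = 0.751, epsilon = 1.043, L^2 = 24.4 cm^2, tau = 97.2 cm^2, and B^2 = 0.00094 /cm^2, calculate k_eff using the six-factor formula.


k_inf = eta*f*p*eps = 1.546*0.823*0.751*1.043 = 0.9966291
P_TNL = 1/(1 + L^2*B^2) = 1/(1 + 24.4*0.00094) = 0.9775783
P_FNL = exp(-B^2*tau) = exp(-0.00094*97.2) = 0.9126818
k_eff = k_inf * P_TNL * P_FNL = 0.9966291 * 0.9775783 * 0.9126818
k_eff = 0.88921

0.88921


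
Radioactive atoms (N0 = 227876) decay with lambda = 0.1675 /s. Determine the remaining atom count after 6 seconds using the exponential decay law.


N = N0 * exp(-lambda * t)
N = 227876 * exp(-0.1675 * 6)
N = 83413

83413


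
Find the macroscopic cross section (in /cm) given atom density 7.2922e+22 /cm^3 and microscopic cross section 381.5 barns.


Sigma = N * sigma_barns * 1e-24
Sigma = 7.2922e+22 * 381.5 * 1e-24
Sigma = 27.820 /cm

27.820


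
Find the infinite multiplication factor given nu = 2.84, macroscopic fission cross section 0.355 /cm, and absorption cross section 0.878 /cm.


k_inf = nu * Sigma_f / Sigma_a
k_inf = 2.84 * 0.355 / 0.878
k_inf = 1.1483

1.1483


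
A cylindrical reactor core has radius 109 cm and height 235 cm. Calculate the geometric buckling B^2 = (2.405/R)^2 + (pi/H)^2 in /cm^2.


B^2 = (2.405/R)^2 + (pi/H)^2
B^2 = (2.405/109)^2 + (pi/235)^2
B^2 = 6.6555e-04 /cm^2

6.6555e-04


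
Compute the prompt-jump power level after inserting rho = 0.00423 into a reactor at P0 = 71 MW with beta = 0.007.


P1/P0 = beta / (beta - rho)
P1/P0 = 0.007 / (0.007 - 0.00423) = 2.527076
P1 = 71 * 2.527076 = 179.42 MW

179.42
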